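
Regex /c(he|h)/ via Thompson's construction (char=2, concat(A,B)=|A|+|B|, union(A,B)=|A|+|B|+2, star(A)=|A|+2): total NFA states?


Syntax tree has 4 char leaf(s), 1 union(s), 0 star(s)
chars contribute 4×2 = 8; each union adds +2; each star adds +2
Total: 8 + 2 + 0 = 10 states


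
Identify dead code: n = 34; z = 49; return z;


n is assigned but never read
Dead: 'n = 34'


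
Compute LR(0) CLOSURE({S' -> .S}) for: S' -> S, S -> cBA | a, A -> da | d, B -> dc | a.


Start: S' -> .S
For each item with dot before a nonterminal B, add B -> .γ for every B-production
Closure: [S' -> .S, S -> .cBA, S -> .a]


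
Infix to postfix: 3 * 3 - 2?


Left to right (same or higher precedence on left)
Postfix: 3 3 * 2 -


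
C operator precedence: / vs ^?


'/' is multiplicative (level 10); '^' is bitwise XOR (level 4)
Higher level binds tighter
'/' has higher precedence than '^'


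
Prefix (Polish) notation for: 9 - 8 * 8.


'*' binds tighter: tree is (- 9 (* 8 8))
Prefix: - 9 * 8 8


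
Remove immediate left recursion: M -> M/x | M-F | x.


Left-recursive alternatives: M/x, M-F; non-recursive: x
Introduce M': M -> xM', M' -> /xM' | -FM' | ε


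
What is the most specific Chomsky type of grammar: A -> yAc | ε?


Single nonterminal LHS, but y^n c^n is not regular
Classification: Type 2 (Context-Free)


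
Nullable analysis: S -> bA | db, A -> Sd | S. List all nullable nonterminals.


A nonterminal is nullable iff some alternative derives ε (directly, or every symbol in it is nullable)
Nullable: {}


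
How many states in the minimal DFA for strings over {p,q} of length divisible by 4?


Track length mod 4: states 0..3, accept at 0
Minimal DFA: 4 states


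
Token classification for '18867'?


Pattern: digits only
Type: INTEGER_LITERAL


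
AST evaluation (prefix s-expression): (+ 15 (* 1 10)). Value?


Evaluate inner: (* 1 10) = 10
Evaluate root: (+ 15 10) = 25
Result: 25


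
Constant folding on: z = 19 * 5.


19 * 5 = 95 at compile time
Optimized: z = 95


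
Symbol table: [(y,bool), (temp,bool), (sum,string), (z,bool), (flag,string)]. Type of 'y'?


Lookup 'y' → type bool


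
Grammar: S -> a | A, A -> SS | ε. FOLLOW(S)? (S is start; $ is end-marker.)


$ ∈ FOLLOW(S). For each A -> αBβ: add FIRST(β)\{ε} to FOLLOW(B); if β nullable, add FOLLOW(A).
FOLLOW(S) = {$, a}


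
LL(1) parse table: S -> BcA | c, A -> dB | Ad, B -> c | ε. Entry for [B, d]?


For [B, d]: ε is nullable and 'd' ∈ FOLLOW(B)
Entry: B -> ε


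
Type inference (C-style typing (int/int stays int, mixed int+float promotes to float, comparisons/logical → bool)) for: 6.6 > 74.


Operand types: float > int
Rule: comparison yields bool
Result type: bool


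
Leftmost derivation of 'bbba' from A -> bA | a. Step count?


Derivation: A => bA => bbA => bbbA => bbba
Steps: 4


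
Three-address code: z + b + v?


Break into single-operator statements:
t1 = z + b
t2 = t1 + v


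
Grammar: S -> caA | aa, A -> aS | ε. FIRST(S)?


Per alternative of S: FIRST(caA) = {c}; FIRST(aa) = {a}
FIRST(S) = {a, c}


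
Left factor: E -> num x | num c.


Common prefix: 'num'
Factored: E -> num E', E' -> x | c


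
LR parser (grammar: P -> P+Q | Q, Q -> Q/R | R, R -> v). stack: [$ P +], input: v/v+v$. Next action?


no handle ('P+' is not any RHS); shift 'v'
Action: shift


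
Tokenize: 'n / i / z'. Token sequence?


Scan left to right, longest-match per lexeme
Tokens: ID(n), OP(/), ID(i), OP(/), ID(z)


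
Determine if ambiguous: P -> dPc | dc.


balanced d^n…c^n: each string has a unique parse
Unambiguous


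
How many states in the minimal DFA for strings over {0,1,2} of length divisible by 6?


Track length mod 6: states 0..5, accept at 0
Minimal DFA: 6 states


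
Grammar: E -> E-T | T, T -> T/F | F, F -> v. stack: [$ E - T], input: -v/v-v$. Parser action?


handle 'E-T' on top; lookahead ∈ FOLLOW(E) = {-, $}
Action: reduce (E -> E-T)


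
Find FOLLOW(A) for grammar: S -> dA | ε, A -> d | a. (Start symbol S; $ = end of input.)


$ ∈ FOLLOW(S). For each A -> αBβ: add FIRST(β)\{ε} to FOLLOW(B); if β nullable, add FOLLOW(A).
FOLLOW(A) = {$}


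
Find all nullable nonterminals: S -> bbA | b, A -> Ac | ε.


A nonterminal is nullable iff some alternative derives ε (directly, or every symbol in it is nullable)
Nullable: {A}


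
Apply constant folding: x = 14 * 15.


14 * 15 = 210 at compile time
Optimized: x = 210


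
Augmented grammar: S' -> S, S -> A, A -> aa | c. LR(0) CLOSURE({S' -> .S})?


Start: S' -> .S
For each item with dot before a nonterminal B, add B -> .γ for every B-production
Closure: [S' -> .S, S -> .A, A -> .aa, A -> .c]


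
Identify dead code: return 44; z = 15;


statement follows a return and is unreachable
Dead: 'z = 15'


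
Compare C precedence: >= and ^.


'>=' is relational (level 7); '^' is bitwise XOR (level 4)
Higher level binds tighter
'>=' has higher precedence than '^'


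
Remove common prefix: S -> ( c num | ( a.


Common prefix: '('
Factored: S -> ( S', S' -> c num | a


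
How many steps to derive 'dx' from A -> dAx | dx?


Derivation: A => dx
Steps: 1


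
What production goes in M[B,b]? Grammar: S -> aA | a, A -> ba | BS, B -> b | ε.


For [B, b]: 'b' ∈ FIRST(b)
Entry: B -> b


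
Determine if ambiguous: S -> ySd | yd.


balanced y^n…d^n: each string has a unique parse
Unambiguous


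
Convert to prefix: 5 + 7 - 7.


left-to-right (same/higher precedence on left): tree is (- (+ 5 7) 7)
Prefix: - + 5 7 7


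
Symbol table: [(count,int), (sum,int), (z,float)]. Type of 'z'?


Lookup 'z' → type float


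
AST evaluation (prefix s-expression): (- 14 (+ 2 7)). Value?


Evaluate inner: (+ 2 7) = 9
Evaluate root: (- 14 9) = 5
Result: 5


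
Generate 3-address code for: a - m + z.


Break into single-operator statements:
t1 = a - m
t2 = t1 + z


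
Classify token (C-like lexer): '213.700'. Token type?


Pattern: digits with a decimal point
Type: FLOAT_LITERAL


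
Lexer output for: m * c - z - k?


Scan left to right, longest-match per lexeme
Tokens: ID(m), OP(*), ID(c), OP(-), ID(z), OP(-), ID(k)


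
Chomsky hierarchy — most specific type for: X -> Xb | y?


Left-linear: every RHS is a terminal or one nonterminal followed by a terminal
Classification: Type 3 (Regular)


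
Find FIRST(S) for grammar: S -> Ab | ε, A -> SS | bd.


Per alternative of S: FIRST(Ab) = {b}; FIRST(ε) = {ε}
FIRST(S) = {b, ε}


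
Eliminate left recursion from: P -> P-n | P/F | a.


Left-recursive alternatives: P-n, P/F; non-recursive: a
Introduce P': P -> aP', P' -> -nP' | /FP' | ε


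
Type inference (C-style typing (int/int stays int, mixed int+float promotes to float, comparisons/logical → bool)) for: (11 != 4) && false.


Operand types: bool && bool
Rule: logical operators take bool operands and yield bool
Result type: bool


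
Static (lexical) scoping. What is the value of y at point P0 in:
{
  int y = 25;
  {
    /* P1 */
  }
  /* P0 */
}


y declared in the same block as P0
y = 25


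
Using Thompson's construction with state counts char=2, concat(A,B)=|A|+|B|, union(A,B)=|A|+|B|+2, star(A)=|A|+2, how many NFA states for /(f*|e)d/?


Syntax tree has 3 char leaf(s), 1 union(s), 1 star(s)
chars contribute 3×2 = 6; each union adds +2; each star adds +2
Total: 6 + 2 + 2 = 10 states


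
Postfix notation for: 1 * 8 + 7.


Left to right (same or higher precedence on left)
Postfix: 1 8 * 7 +


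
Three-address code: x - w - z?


Break into single-operator statements:
t1 = x - w
t2 = t1 - z


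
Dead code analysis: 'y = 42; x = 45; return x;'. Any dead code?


y is assigned but never read
Dead: 'y = 42'


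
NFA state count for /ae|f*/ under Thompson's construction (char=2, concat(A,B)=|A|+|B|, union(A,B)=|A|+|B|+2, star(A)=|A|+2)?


Syntax tree has 3 char leaf(s), 1 union(s), 1 star(s)
chars contribute 3×2 = 6; each union adds +2; each star adds +2
Total: 6 + 2 + 2 = 10 states


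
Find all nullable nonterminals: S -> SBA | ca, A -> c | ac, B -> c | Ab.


A nonterminal is nullable iff some alternative derives ε (directly, or every symbol in it is nullable)
Nullable: {}


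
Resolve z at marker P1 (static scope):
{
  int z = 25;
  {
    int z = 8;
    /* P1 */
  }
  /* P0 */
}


z declared in the same block as P1
z = 8


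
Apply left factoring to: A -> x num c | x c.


Common prefix: 'x'
Factored: A -> x A', A' -> num c | c


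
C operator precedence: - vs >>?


'-' is additive (level 9); '>>' is shift (level 8)
Higher level binds tighter
'-' has higher precedence than '>>'


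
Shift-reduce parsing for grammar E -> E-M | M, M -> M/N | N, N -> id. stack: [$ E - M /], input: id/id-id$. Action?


no handle; shift 'id'
Action: shift


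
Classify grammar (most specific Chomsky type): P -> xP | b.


Right-linear: every RHS is a terminal or a terminal followed by one nonterminal
Classification: Type 3 (Regular)


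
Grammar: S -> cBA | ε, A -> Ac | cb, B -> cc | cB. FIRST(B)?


Per alternative of B: FIRST(cc) = {c}; FIRST(cB) = {c}
FIRST(B) = {c}


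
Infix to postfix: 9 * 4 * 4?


Left to right (same or higher precedence on left)
Postfix: 9 4 * 4 *


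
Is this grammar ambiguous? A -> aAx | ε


balanced a^n…x^n: each string has a unique parse
Unambiguous


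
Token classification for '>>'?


Pattern: operator symbol
Type: OPERATOR


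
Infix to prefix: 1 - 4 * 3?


'*' binds tighter: tree is (- 1 (* 4 3))
Prefix: - 1 * 4 3


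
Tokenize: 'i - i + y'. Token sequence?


Scan left to right, longest-match per lexeme
Tokens: ID(i), OP(-), ID(i), OP(+), ID(y)


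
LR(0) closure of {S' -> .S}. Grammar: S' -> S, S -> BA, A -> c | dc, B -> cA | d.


Start: S' -> .S
For each item with dot before a nonterminal B, add B -> .γ for every B-production
Closure: [S' -> .S, S -> .BA, B -> .cA, B -> .d]


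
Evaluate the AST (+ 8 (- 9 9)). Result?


Evaluate inner: (- 9 9) = 0
Evaluate root: (+ 8 0) = 8
Result: 8


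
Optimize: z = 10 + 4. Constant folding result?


10 + 4 = 14 at compile time
Optimized: z = 14


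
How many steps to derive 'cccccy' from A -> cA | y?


Derivation: A => cA => ccA => cccA => ccccA => cccccA => cccccy
Steps: 6


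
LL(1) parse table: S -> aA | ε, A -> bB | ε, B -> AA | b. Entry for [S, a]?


For [S, a]: 'a' ∈ FIRST(aA)
Entry: S -> aA


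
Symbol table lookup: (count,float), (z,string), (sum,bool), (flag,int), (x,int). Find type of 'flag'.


Lookup 'flag' → type int


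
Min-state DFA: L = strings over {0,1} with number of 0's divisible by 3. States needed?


Track (count of 0) mod 3: states 0..2, accept at 0
Minimal DFA: 3 states


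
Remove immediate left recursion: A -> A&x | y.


Left-recursive alternatives: A&x; non-recursive: y
Introduce A': A -> yA', A' -> &xA' | ε


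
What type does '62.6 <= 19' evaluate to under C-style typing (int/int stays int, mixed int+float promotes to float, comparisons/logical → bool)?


Operand types: float <= int
Rule: comparison yields bool
Result type: bool


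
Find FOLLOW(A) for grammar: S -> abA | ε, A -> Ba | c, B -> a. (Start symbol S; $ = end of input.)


$ ∈ FOLLOW(S). For each A -> αBβ: add FIRST(β)\{ε} to FOLLOW(B); if β nullable, add FOLLOW(A).
FOLLOW(A) = {$}


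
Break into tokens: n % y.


Scan left to right, longest-match per lexeme
Tokens: ID(n), OP(%), ID(y)


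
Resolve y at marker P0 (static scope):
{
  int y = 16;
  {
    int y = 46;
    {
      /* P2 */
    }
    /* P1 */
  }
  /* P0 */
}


y declared in the same block as P0
y = 16


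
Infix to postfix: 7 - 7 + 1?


Left to right (same or higher precedence on left)
Postfix: 7 7 - 1 +


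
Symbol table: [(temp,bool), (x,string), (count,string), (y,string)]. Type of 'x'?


Lookup 'x' → type string


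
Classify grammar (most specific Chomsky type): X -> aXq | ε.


Single nonterminal LHS, but a^n q^n is not regular
Classification: Type 2 (Context-Free)


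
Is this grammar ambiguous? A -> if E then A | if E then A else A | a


dangling else: 'if E then if E then a else a' parses two ways
Ambiguous


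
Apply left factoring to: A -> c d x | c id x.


Common prefix: 'c'
Factored: A -> c A', A' -> d x | id x


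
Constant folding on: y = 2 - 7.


2 - 7 = -5 at compile time
Optimized: y = -5


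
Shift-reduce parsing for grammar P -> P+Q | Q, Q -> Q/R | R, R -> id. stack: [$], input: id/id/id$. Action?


no handle on stack; shift 'id'
Action: shift


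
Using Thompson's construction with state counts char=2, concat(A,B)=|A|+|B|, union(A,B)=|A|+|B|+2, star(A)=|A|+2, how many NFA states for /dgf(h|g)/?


Syntax tree has 5 char leaf(s), 1 union(s), 0 star(s)
chars contribute 5×2 = 10; each union adds +2; each star adds +2
Total: 10 + 2 + 0 = 12 states


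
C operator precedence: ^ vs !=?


'!=' is equality (level 6); '^' is bitwise XOR (level 4)
Higher level binds tighter
'!=' has higher precedence than '^'


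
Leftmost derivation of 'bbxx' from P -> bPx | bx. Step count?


Derivation: P => bPx => bbxx
Steps: 2


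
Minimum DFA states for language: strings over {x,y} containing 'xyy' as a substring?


KMP-style automaton: 3 progress states + 1 absorbing accept = 4
Minimal DFA: 4 states


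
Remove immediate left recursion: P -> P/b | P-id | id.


Left-recursive alternatives: P/b, P-id; non-recursive: id
Introduce P': P -> idP', P' -> /bP' | -idP' | ε


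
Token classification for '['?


Pattern: delimiter/punctuation
Type: PUNCTUATION


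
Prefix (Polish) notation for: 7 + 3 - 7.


left-to-right (same/higher precedence on left): tree is (- (+ 7 3) 7)
Prefix: - + 7 3 7


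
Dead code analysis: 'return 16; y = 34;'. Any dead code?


statement follows a return and is unreachable
Dead: 'y = 34'


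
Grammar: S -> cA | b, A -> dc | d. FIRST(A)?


Per alternative of A: FIRST(dc) = {d}; FIRST(d) = {d}
FIRST(A) = {d}


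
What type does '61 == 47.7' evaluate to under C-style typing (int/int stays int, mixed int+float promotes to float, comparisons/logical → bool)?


Operand types: int == float
Rule: comparison yields bool
Result type: bool


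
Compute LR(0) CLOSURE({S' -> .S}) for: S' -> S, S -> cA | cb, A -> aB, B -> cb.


Start: S' -> .S
For each item with dot before a nonterminal B, add B -> .γ for every B-production
Closure: [S' -> .S, S -> .cA, S -> .cb]


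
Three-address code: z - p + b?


Break into single-operator statements:
t1 = z - p
t2 = t1 + b


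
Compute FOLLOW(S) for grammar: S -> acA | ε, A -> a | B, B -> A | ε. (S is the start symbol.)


$ ∈ FOLLOW(S). For each A -> αBβ: add FIRST(β)\{ε} to FOLLOW(B); if β nullable, add FOLLOW(A).
FOLLOW(S) = {$}


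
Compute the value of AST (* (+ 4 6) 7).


Evaluate inner: (+ 4 6) = 10
Evaluate root: (* 10 7) = 70
Result: 70


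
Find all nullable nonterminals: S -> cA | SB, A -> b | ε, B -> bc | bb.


A nonterminal is nullable iff some alternative derives ε (directly, or every symbol in it is nullable)
Nullable: {A}


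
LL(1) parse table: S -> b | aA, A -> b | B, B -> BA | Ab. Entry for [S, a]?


For [S, a]: 'a' ∈ FIRST(aA)
Entry: S -> aA


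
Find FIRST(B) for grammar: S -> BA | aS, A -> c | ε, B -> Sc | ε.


Per alternative of B: FIRST(Sc) = {a, c}; FIRST(ε) = {ε}
FIRST(B) = {a, c, ε}


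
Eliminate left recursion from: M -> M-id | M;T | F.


Left-recursive alternatives: M-id, M;T; non-recursive: F
Introduce M': M -> FM', M' -> -idM' | ;TM' | ε


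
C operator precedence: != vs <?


'<' is relational (level 7); '!=' is equality (level 6)
Higher level binds tighter
'<' has higher precedence than '!='


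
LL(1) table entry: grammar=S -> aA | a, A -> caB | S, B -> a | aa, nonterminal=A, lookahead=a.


For [A, a]: 'a' ∈ FIRST(S)
Entry: A -> S


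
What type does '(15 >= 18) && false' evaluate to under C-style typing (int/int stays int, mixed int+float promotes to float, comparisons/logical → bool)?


Operand types: bool && bool
Rule: logical operators take bool operands and yield bool
Result type: bool


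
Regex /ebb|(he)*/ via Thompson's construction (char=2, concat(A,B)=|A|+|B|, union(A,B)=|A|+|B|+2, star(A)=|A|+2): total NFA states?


Syntax tree has 5 char leaf(s), 1 union(s), 1 star(s)
chars contribute 5×2 = 10; each union adds +2; each star adds +2
Total: 10 + 2 + 2 = 14 states


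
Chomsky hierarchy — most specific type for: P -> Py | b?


Left-linear: every RHS is a terminal or one nonterminal followed by a terminal
Classification: Type 3 (Regular)


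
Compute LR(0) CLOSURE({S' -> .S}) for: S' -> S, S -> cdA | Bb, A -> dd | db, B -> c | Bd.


Start: S' -> .S
For each item with dot before a nonterminal B, add B -> .γ for every B-production
Closure: [S' -> .S, S -> .cdA, S -> .Bb, B -> .c, B -> .Bd]


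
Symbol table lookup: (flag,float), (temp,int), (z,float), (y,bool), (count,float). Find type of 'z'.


Lookup 'z' → type float


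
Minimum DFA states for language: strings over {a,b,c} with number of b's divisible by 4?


Track (count of b) mod 4: states 0..3, accept at 0
Minimal DFA: 4 states


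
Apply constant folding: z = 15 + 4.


15 + 4 = 19 at compile time
Optimized: z = 19


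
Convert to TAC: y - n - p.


Break into single-operator statements:
t1 = y - n
t2 = t1 - p


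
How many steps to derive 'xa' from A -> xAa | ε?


Derivation: A => xAa => xa
Steps: 2


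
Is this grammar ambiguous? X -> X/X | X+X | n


'n/n+n' has two parse trees (no precedence encoded between / and +)
Ambiguous


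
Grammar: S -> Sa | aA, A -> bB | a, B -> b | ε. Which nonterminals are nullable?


A nonterminal is nullable iff some alternative derives ε (directly, or every symbol in it is nullable)
Nullable: {B}


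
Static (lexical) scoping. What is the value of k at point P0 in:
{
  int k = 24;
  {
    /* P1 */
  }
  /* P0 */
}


k declared in the same block as P0
k = 24


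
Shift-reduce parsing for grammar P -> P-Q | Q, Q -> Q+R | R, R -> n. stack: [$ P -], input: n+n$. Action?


no handle ('P-' is not any RHS); shift 'n'
Action: shift


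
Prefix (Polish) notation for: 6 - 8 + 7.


left-to-right (same/higher precedence on left): tree is (+ (- 6 8) 7)
Prefix: + - 6 8 7


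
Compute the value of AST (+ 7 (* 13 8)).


Evaluate inner: (* 13 8) = 104
Evaluate root: (+ 7 104) = 111
Result: 111


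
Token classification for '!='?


Pattern: operator symbol
Type: OPERATOR


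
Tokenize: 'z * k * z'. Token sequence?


Scan left to right, longest-match per lexeme
Tokens: ID(z), OP(*), ID(k), OP(*), ID(z)


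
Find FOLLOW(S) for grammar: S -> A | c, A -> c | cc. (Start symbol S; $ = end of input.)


$ ∈ FOLLOW(S). For each A -> αBβ: add FIRST(β)\{ε} to FOLLOW(B); if β nullable, add FOLLOW(A).
FOLLOW(S) = {$}


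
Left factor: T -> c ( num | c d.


Common prefix: 'c'
Factored: T -> c T', T' -> ( num | d


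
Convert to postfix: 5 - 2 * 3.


* has higher precedence, evaluate 2*3 first
Postfix: 5 2 3 * -


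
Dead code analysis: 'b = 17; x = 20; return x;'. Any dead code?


b is assigned but never read
Dead: 'b = 17'


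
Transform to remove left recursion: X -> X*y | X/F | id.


Left-recursive alternatives: X*y, X/F; non-recursive: id
Introduce X': X -> idX', X' -> *yX' | /FX' | ε


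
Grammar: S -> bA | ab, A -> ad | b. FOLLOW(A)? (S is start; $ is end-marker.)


$ ∈ FOLLOW(S). For each A -> αBβ: add FIRST(β)\{ε} to FOLLOW(B); if β nullable, add FOLLOW(A).
FOLLOW(A) = {$}


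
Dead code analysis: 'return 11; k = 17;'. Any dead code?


statement follows a return and is unreachable
Dead: 'k = 17'


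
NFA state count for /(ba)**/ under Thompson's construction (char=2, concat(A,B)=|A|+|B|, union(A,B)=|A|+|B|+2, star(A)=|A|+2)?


Syntax tree has 2 char leaf(s), 0 union(s), 2 star(s)
chars contribute 2×2 = 4; each union adds +2; each star adds +2
Total: 4 + 0 + 4 = 8 states


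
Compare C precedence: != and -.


'-' is additive (level 9); '!=' is equality (level 6)
Higher level binds tighter
'-' has higher precedence than '!='


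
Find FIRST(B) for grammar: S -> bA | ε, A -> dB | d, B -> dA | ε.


Per alternative of B: FIRST(dA) = {d}; FIRST(ε) = {ε}
FIRST(B) = {d, ε}


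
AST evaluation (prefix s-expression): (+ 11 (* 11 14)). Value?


Evaluate inner: (* 11 14) = 154
Evaluate root: (+ 11 154) = 165
Result: 165


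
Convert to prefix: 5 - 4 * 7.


'*' binds tighter: tree is (- 5 (* 4 7))
Prefix: - 5 * 4 7


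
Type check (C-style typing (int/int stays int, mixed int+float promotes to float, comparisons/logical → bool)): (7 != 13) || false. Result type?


Operand types: bool || bool
Rule: logical operators take bool operands and yield bool
Result type: bool


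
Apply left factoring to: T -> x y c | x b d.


Common prefix: 'x'
Factored: T -> x T', T' -> y c | b d


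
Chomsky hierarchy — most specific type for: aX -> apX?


LHS has context (more than one symbol) and |LHS| ≤ |RHS|
Classification: Type 1 (Context-Sensitive)


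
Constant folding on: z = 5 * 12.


5 * 12 = 60 at compile time
Optimized: z = 60


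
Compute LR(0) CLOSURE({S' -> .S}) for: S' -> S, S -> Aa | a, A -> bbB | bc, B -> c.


Start: S' -> .S
For each item with dot before a nonterminal B, add B -> .γ for every B-production
Closure: [S' -> .S, S -> .Aa, S -> .a, A -> .bbB, A -> .bc]


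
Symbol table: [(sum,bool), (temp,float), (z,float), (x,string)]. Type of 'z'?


Lookup 'z' → type float


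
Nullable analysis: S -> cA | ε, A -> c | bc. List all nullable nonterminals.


A nonterminal is nullable iff some alternative derives ε (directly, or every symbol in it is nullable)
Nullable: {S}


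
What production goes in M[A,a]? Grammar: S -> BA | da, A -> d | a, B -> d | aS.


For [A, a]: 'a' ∈ FIRST(a)
Entry: A -> a


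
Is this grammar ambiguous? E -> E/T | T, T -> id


precedence layered via separate nonterminal T: deterministic
Unambiguous


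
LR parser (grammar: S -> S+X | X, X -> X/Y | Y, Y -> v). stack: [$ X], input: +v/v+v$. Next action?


lookahead ∉ {/} so X won't extend; reduce S -> X
Action: reduce (S -> X)


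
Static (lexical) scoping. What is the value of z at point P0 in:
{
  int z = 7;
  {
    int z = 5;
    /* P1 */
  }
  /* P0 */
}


z declared in the same block as P0
z = 7


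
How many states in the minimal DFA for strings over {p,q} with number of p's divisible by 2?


Track (count of p) mod 2: states 0..1, accept at 0
Minimal DFA: 2 states


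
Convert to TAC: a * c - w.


Break into single-operator statements:
t1 = a * c
t2 = t1 - w


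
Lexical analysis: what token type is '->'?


Pattern: operator symbol
Type: OPERATOR


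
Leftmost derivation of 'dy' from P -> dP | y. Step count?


Derivation: P => dP => dy
Steps: 2


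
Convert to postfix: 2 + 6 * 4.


* has higher precedence, evaluate 6*4 first
Postfix: 2 6 4 * +


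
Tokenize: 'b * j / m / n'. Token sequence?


Scan left to right, longest-match per lexeme
Tokens: ID(b), OP(*), ID(j), OP(/), ID(m), OP(/), ID(n)


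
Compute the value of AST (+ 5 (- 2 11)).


Evaluate inner: (- 2 11) = -9
Evaluate root: (+ 5 -9) = -4
Result: -4


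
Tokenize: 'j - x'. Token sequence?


Scan left to right, longest-match per lexeme
Tokens: ID(j), OP(-), ID(x)


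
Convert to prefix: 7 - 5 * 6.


'*' binds tighter: tree is (- 7 (* 5 6))
Prefix: - 7 * 5 6


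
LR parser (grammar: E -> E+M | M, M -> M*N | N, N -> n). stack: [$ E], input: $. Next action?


start symbol E on stack, input exhausted
Action: accept


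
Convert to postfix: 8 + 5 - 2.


Left to right (same or higher precedence on left)
Postfix: 8 5 + 2 -


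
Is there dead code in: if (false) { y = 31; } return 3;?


condition is constant false, so the whole block is unreachable
Dead: 'if (false) { y = 31; }'


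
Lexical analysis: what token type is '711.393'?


Pattern: digits with a decimal point
Type: FLOAT_LITERAL


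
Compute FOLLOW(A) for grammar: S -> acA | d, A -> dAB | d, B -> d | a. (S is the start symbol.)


$ ∈ FOLLOW(S). For each A -> αBβ: add FIRST(β)\{ε} to FOLLOW(B); if β nullable, add FOLLOW(A).
FOLLOW(A) = {$, a, d}


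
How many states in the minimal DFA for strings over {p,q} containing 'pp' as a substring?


KMP-style automaton: 2 progress states + 1 absorbing accept = 3
Minimal DFA: 3 states


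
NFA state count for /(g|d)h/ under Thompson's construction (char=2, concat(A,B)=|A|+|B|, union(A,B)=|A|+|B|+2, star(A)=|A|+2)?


Syntax tree has 3 char leaf(s), 1 union(s), 0 star(s)
chars contribute 3×2 = 6; each union adds +2; each star adds +2
Total: 6 + 2 + 0 = 8 states


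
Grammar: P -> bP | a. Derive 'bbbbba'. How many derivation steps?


Derivation: P => bP => bbP => bbbP => bbbbP => bbbbbP => bbbbba
Steps: 6


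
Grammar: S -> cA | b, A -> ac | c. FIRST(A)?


Per alternative of A: FIRST(ac) = {a}; FIRST(c) = {c}
FIRST(A) = {a, c}


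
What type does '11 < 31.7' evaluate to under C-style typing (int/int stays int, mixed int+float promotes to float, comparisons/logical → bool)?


Operand types: int < float
Rule: comparison yields bool
Result type: bool


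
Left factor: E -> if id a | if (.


Common prefix: 'if'
Factored: E -> if E', E' -> id a | (


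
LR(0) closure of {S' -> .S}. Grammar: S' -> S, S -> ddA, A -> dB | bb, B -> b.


Start: S' -> .S
For each item with dot before a nonterminal B, add B -> .γ for every B-production
Closure: [S' -> .S, S -> .ddA]


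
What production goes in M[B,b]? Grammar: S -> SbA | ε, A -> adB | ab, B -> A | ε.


For [B, b]: ε is nullable and 'b' ∈ FOLLOW(B)
Entry: B -> ε


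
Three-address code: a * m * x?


Break into single-operator statements:
t1 = a * m
t2 = t1 * x


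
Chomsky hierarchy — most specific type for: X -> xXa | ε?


Single nonterminal LHS, but x^n a^n is not regular
Classification: Type 2 (Context-Free)


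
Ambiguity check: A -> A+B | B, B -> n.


precedence layered via separate nonterminal B: deterministic
Unambiguous


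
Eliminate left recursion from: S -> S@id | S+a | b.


Left-recursive alternatives: S@id, S+a; non-recursive: b
Introduce S': S -> bS', S' -> @idS' | +aS' | ε


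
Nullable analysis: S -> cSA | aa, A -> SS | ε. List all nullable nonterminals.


A nonterminal is nullable iff some alternative derives ε (directly, or every symbol in it is nullable)
Nullable: {A}


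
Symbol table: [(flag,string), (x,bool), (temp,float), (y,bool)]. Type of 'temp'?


Lookup 'temp' → type float


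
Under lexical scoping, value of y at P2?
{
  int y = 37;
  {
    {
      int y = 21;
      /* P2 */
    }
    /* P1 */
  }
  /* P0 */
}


y declared in the same block as P2
y = 21


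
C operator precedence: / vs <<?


'/' is multiplicative (level 10); '<<' is shift (level 8)
Higher level binds tighter
'/' has higher precedence than '<<'


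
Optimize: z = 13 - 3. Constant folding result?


13 - 3 = 10 at compile time
Optimized: z = 10


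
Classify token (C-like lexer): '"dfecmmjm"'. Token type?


Pattern: double-quoted sequence
Type: STRING_LITERAL


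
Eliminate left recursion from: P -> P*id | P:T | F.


Left-recursive alternatives: P*id, P:T; non-recursive: F
Introduce P': P -> FP', P' -> *idP' | :TP' | ε


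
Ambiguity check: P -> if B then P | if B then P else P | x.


dangling else: 'if B then if B then x else x' parses two ways
Ambiguous


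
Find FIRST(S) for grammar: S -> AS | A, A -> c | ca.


Per alternative of S: FIRST(AS) = {c}; FIRST(A) = {c}
FIRST(S) = {c}


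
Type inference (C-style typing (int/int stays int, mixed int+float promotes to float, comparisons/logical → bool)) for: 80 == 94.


Operand types: int == int
Rule: comparison yields bool
Result type: bool


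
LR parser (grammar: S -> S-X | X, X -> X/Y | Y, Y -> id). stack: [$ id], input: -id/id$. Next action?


'id' on top is the handle for Y -> id
Action: reduce (Y -> id)


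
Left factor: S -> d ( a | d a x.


Common prefix: 'd'
Factored: S -> d S', S' -> ( a | a x


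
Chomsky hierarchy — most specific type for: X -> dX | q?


Right-linear: every RHS is a terminal or a terminal followed by one nonterminal
Classification: Type 3 (Regular)


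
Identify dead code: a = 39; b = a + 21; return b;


a is read by b's definition; b is returned
No dead code


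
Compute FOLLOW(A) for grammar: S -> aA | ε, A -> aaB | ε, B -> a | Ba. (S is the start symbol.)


$ ∈ FOLLOW(S). For each A -> αBβ: add FIRST(β)\{ε} to FOLLOW(B); if β nullable, add FOLLOW(A).
FOLLOW(A) = {$}


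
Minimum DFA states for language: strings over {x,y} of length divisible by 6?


Track length mod 6: states 0..5, accept at 0
Minimal DFA: 6 states


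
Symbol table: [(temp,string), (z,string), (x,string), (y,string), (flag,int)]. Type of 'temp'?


Lookup 'temp' → type string


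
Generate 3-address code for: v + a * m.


Break into single-operator statements:
t1 = a * m
t2 = v + t1


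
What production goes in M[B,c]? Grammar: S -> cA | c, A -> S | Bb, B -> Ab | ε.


For [B, c]: 'c' ∈ FIRST(Ab)
Entry: B -> Ab


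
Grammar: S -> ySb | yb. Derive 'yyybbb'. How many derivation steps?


Derivation: S => ySb => yySbb => yyybbb
Steps: 3


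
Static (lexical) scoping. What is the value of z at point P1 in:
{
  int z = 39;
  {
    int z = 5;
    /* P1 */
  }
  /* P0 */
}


z declared in the same block as P1
z = 5


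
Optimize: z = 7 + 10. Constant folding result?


7 + 10 = 17 at compile time
Optimized: z = 17


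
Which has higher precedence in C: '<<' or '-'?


'-' is additive (level 9); '<<' is shift (level 8)
Higher level binds tighter
'-' has higher precedence than '<<'


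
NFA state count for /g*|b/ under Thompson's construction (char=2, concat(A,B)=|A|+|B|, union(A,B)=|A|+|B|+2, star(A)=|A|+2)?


Syntax tree has 2 char leaf(s), 1 union(s), 1 star(s)
chars contribute 2×2 = 4; each union adds +2; each star adds +2
Total: 4 + 2 + 2 = 8 states


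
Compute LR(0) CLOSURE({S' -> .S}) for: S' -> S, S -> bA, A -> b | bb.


Start: S' -> .S
For each item with dot before a nonterminal B, add B -> .γ for every B-production
Closure: [S' -> .S, S -> .bA]


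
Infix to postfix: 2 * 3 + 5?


Left to right (same or higher precedence on left)
Postfix: 2 3 * 5 +


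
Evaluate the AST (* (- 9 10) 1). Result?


Evaluate inner: (- 9 10) = -1
Evaluate root: (* -1 1) = -1
Result: -1


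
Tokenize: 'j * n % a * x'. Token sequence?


Scan left to right, longest-match per lexeme
Tokens: ID(j), OP(*), ID(n), OP(%), ID(a), OP(*), ID(x)


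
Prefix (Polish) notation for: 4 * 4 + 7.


left-to-right (same/higher precedence on left): tree is (+ (* 4 4) 7)
Prefix: + * 4 4 7


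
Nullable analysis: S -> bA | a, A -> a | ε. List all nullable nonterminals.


A nonterminal is nullable iff some alternative derives ε (directly, or every symbol in it is nullable)
Nullable: {A}


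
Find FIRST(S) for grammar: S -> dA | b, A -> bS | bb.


Per alternative of S: FIRST(dA) = {d}; FIRST(b) = {b}
FIRST(S) = {b, d}


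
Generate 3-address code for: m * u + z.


Break into single-operator statements:
t1 = m * u
t2 = t1 + z


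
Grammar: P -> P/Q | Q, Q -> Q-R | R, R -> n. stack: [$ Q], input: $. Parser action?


lookahead ∉ {-} so Q won't extend; reduce P -> Q
Action: reduce (P -> Q)


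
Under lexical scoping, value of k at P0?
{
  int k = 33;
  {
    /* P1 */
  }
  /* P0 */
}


k declared in the same block as P0
k = 33


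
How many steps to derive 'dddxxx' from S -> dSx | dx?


Derivation: S => dSx => ddSxx => dddxxx
Steps: 3


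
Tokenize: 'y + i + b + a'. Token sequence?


Scan left to right, longest-match per lexeme
Tokens: ID(y), OP(+), ID(i), OP(+), ID(b), OP(+), ID(a)


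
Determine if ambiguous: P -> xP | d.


right-linear, alternatives start with distinct terminals 'x' vs 'd': unique leftmost derivation
Unambiguous


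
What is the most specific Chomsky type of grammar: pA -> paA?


LHS has context (more than one symbol) and |LHS| ≤ |RHS|
Classification: Type 1 (Context-Sensitive)


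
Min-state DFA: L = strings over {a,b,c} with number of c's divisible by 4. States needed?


Track (count of c) mod 4: states 0..3, accept at 0
Minimal DFA: 4 states


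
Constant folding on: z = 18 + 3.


18 + 3 = 21 at compile time
Optimized: z = 21


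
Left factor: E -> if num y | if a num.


Common prefix: 'if'
Factored: E -> if E', E' -> num y | a num


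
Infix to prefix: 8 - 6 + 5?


left-to-right (same/higher precedence on left): tree is (+ (- 8 6) 5)
Prefix: + - 8 6 5


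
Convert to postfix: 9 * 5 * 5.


Left to right (same or higher precedence on left)
Postfix: 9 5 * 5 *


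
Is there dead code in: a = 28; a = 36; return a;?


first assignment to a is overwritten before any read
Dead: 'a = 28'


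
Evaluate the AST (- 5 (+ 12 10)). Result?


Evaluate inner: (+ 12 10) = 22
Evaluate root: (- 5 22) = -17
Result: -17


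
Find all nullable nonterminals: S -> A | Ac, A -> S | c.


A nonterminal is nullable iff some alternative derives ε (directly, or every symbol in it is nullable)
Nullable: {}


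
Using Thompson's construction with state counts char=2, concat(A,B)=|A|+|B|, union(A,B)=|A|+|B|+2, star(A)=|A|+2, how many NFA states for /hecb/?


Syntax tree has 4 char leaf(s), 0 union(s), 0 star(s)
chars contribute 4×2 = 8; each union adds +2; each star adds +2
Total: 8 + 0 + 0 = 8 states


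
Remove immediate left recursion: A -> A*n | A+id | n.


Left-recursive alternatives: A*n, A+id; non-recursive: n
Introduce A': A -> nA', A' -> *nA' | +idA' | ε


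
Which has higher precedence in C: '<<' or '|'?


'<<' is shift (level 8); '|' is bitwise OR (level 3)
Higher level binds tighter
'<<' has higher precedence than '|'


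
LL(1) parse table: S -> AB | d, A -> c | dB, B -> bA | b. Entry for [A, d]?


For [A, d]: 'd' ∈ FIRST(dB)
Entry: A -> dB


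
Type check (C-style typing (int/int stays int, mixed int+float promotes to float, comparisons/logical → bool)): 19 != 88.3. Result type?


Operand types: int != float
Rule: comparison yields bool
Result type: bool


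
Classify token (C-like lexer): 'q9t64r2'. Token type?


Pattern: letter/underscore followed by alphanumerics, not a keyword
Type: IDENTIFIER


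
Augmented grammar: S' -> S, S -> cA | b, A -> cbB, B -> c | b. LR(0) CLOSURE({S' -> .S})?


Start: S' -> .S
For each item with dot before a nonterminal B, add B -> .γ for every B-production
Closure: [S' -> .S, S -> .cA, S -> .b]


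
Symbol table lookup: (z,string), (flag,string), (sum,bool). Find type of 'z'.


Lookup 'z' → type string


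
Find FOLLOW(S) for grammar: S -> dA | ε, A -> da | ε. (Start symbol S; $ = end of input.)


$ ∈ FOLLOW(S). For each A -> αBβ: add FIRST(β)\{ε} to FOLLOW(B); if β nullable, add FOLLOW(A).
FOLLOW(S) = {$}


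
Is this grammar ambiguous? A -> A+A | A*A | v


'v+v*v' has two parse trees (no precedence encoded between + and *)
Ambiguous


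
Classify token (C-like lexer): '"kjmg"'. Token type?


Pattern: double-quoted sequence
Type: STRING_LITERAL


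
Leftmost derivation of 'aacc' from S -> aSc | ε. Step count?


Derivation: S => aSc => aaScc => aacc
Steps: 3


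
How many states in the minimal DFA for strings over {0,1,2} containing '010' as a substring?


KMP-style automaton: 3 progress states + 1 absorbing accept = 4
Minimal DFA: 4 states


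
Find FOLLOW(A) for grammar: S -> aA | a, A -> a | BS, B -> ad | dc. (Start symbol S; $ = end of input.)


$ ∈ FOLLOW(S). For each A -> αBβ: add FIRST(β)\{ε} to FOLLOW(B); if β nullable, add FOLLOW(A).
FOLLOW(A) = {$}


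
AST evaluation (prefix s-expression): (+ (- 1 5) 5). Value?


Evaluate inner: (- 1 5) = -4
Evaluate root: (+ -4 5) = 1
Result: 1


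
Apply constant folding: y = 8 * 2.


8 * 2 = 16 at compile time
Optimized: y = 16


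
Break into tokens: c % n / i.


Scan left to right, longest-match per lexeme
Tokens: ID(c), OP(%), ID(n), OP(/), ID(i)


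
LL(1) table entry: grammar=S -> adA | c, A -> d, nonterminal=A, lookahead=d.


For [A, d]: 'd' ∈ FIRST(d)
Entry: A -> d


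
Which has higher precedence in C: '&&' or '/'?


'/' is multiplicative (level 10); '&&' is logical AND (level 2)
Higher level binds tighter
'/' has higher precedence than '&&'


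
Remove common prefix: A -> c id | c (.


Common prefix: 'c'
Factored: A -> c A', A' -> id | (


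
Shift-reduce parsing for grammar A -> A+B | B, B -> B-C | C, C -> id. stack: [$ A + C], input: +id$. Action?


'C' (not preceded by B-) is the handle for B -> C
Action: reduce (B -> C)


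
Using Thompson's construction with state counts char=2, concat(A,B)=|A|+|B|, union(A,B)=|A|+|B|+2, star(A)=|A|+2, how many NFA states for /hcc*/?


Syntax tree has 3 char leaf(s), 0 union(s), 1 star(s)
chars contribute 3×2 = 6; each union adds +2; each star adds +2
Total: 6 + 0 + 2 = 8 states


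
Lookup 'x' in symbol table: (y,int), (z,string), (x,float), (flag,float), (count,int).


Lookup 'x' → type float


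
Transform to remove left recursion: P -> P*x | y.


Left-recursive alternatives: P*x; non-recursive: y
Introduce P': P -> yP', P' -> *xP' | ε


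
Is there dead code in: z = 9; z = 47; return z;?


first assignment to z is overwritten before any read
Dead: 'z = 9'


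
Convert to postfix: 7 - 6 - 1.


Left to right (same or higher precedence on left)
Postfix: 7 6 - 1 -


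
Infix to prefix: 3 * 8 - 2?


left-to-right (same/higher precedence on left): tree is (- (* 3 8) 2)
Prefix: - * 3 8 2


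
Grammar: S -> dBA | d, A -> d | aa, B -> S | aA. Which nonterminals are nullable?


A nonterminal is nullable iff some alternative derives ε (directly, or every symbol in it is nullable)
Nullable: {}


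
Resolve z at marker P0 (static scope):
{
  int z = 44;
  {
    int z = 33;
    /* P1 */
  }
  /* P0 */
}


z declared in the same block as P0
z = 44


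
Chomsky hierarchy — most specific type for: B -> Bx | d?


Left-linear: every RHS is a terminal or one nonterminal followed by a terminal
Classification: Type 3 (Regular)


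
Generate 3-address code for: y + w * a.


Break into single-operator statements:
t1 = w * a
t2 = y + t1


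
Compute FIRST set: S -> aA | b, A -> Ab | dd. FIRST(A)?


Per alternative of A: FIRST(Ab) = {d}; FIRST(dd) = {d}
FIRST(A) = {d}


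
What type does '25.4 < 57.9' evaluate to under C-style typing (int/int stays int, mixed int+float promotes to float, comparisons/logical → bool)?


Operand types: float < float
Rule: comparison yields bool
Result type: bool


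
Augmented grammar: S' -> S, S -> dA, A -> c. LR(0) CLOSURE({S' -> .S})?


Start: S' -> .S
For each item with dot before a nonterminal B, add B -> .γ for every B-production
Closure: [S' -> .S, S -> .dA]
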